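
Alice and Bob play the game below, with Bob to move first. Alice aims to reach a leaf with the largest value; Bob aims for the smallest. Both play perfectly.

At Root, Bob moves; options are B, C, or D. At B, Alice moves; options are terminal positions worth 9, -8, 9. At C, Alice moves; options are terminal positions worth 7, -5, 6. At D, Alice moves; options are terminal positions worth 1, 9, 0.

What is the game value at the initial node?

B (Alice): max(9, -8, 9) = 9
C (Alice): max(7, -5, 6) = 7
D (Alice): max(1, 9, 0) = 9
Root (Bob): min(9, 7, 9) = 7

7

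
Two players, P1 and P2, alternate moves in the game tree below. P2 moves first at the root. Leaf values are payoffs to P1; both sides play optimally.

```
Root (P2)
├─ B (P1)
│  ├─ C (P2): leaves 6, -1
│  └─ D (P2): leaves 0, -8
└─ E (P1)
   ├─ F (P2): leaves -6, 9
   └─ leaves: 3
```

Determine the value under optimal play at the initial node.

-1

C (P2): min(6, -1) = -1
D (P2): min(0, -8) = -8
B (P1): max(-1, -8) = -1
F (P2): min(-6, 9) = -6
E (P1): max(-6, 3) = 3
Root (P2): min(-1, 3) = -1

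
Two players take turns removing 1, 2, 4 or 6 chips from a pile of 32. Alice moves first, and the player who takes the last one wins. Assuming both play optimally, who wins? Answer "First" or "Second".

Mark each pile size as W (mover wins) or L (mover loses):
i:   0  1  2  3  4  5  6  7  8  9 10 11 12 13 14 15 16 17 18 19 20 21 22 23 24 25 26 27 28 29 30 31 32
     L  W  W  L  W  W  W  W  L  W  W  L  W  W  W  W  L  W  W  L  W  W  W  W  L  W  W  L  W  W  W  W  L
Position 32 is L, so the second player wins.

Second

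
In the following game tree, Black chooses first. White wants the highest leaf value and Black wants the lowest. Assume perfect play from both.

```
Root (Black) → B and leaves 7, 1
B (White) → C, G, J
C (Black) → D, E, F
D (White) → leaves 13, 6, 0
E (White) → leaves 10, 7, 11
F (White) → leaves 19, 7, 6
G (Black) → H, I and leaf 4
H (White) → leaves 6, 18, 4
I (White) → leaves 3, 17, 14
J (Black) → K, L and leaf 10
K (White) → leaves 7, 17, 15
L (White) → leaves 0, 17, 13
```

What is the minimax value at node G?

H: max(6, 18, 4) = 18
I: max(3, 17, 14) = 17
G: min(18, 17, 4) = 4

4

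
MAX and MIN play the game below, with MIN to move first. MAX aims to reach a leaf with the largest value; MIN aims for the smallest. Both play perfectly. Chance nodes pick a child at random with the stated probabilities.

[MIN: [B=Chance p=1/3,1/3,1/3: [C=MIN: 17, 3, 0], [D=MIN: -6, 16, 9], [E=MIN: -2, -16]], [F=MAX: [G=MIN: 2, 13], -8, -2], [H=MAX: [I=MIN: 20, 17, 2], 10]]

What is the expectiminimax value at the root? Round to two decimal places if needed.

C (MIN): min(17, 3, 0) = 0
D (MIN): min(-6, 16, 9) = -6
E (MIN): min(-2, -16) = -16
B (Chance): 1/3·0 + 1/3·-6 + 1/3·-16 = -7.33
G (MIN): min(2, 13) = 2
F (MAX): max(2, -8, -2) = 2
I (MIN): min(20, 17, 2) = 2
H (MAX): max(2, 10) = 10
Root (MIN): min(-7.33, 2, 10) = -7.33

-7.33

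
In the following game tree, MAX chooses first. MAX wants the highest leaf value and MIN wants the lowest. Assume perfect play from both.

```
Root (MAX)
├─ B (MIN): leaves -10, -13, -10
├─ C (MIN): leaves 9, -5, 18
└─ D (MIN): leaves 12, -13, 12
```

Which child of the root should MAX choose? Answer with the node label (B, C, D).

B (MIN): min(-10, -13, -10) = -13
C (MIN): min(9, -5, 18) = -5
D (MIN): min(12, -13, 12) = -13
Root (MAX): max(-13, -5, -13) = -5
MAX picks the child with the highest value: C (value -5).

C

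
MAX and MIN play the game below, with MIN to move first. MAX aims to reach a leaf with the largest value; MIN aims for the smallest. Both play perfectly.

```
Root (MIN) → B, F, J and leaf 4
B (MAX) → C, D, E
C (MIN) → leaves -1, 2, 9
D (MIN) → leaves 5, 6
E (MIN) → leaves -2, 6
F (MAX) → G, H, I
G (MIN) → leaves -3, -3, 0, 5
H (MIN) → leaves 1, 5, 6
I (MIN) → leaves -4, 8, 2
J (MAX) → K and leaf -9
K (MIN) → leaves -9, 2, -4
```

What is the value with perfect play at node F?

G: min(-3, -3, 0, 5) = -3
H: min(1, 5, 6) = 1
I: min(-4, 8, 2) = -4
F: max(-3, 1, -4) = 1

1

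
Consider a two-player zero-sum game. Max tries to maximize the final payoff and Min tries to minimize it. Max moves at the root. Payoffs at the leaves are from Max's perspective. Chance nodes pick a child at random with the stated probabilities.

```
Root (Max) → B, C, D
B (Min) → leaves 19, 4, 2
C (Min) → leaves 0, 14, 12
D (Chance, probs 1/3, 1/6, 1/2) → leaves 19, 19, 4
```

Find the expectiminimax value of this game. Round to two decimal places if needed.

B (Min): min(19, 4, 2) = 2
C (Min): min(0, 14, 12) = 0
D (Chance): 1/3·19 + 1/6·19 + 1/2·4 = 11.5
Root (Max): max(2, 0, 11.5) = 11.5

11.5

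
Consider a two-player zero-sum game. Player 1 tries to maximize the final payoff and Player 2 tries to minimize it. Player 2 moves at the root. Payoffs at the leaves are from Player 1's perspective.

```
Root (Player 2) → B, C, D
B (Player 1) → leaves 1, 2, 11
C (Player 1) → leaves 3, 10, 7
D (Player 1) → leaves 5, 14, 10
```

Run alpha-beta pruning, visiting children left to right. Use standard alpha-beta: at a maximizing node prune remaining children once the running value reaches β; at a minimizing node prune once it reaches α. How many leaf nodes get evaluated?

8

B [α=-∞,β=+∞]: v=11
C [α=-∞,β=11]: v=10
D [α=-∞,β=10]: v=14 after child 2 ≥ β → β-cutoff, skip 1
Root [α=-∞,β=+∞]: v=10
Leaves evaluated: 8 of 9.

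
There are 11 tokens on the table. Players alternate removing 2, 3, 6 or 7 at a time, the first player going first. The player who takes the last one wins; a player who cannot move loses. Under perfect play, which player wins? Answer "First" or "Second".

Mark each pile size as W (mover wins) or L (mover loses):
i:   0  1  2  3  4  5  6  7  8  9 10 11
     L  L  W  W  W  L  W  W  W  L  L  W
Position 11 is W, so the first player wins.

First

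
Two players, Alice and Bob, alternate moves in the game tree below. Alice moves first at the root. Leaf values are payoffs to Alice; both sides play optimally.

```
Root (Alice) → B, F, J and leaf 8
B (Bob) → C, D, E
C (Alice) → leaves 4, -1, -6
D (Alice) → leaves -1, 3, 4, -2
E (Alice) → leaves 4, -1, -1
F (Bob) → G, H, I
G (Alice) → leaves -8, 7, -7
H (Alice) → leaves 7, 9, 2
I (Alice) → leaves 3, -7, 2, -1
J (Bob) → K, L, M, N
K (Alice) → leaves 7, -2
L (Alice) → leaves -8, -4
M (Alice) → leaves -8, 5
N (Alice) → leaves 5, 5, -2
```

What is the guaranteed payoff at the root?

8

C (Alice): max(4, -1, -6) = 4
D (Alice): max(-1, 3, 4, -2) = 4
E (Alice): max(4, -1, -1) = 4
B (Bob): min(4, 4, 4) = 4
G (Alice): max(-8, 7, -7) = 7
H (Alice): max(7, 9, 2) = 9
I (Alice): max(3, -7, 2, -1) = 3
F (Bob): min(7, 9, 3) = 3
K (Alice): max(7, -2) = 7
L (Alice): max(-8, -4) = -4
M (Alice): max(-8, 5) = 5
N (Alice): max(5, 5, -2) = 5
J (Bob): min(7, -4, 5, 5) = -4
Root (Alice): max(4, 3, -4, 8) = 8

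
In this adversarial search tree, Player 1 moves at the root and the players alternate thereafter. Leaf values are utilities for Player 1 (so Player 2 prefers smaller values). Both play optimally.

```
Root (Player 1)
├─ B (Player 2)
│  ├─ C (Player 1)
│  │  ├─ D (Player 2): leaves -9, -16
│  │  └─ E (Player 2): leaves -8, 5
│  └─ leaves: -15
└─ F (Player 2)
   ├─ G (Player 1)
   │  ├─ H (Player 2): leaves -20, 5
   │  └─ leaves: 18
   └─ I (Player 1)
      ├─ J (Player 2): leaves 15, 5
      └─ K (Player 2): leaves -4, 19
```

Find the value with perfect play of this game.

5

D (Player 2): min(-9, -16) = -16
E (Player 2): min(-8, 5) = -8
C (Player 1): max(-16, -8) = -8
B (Player 2): min(-8, -15) = -15
H (Player 2): min(-20, 5) = -20
G (Player 1): max(-20, 18) = 18
J (Player 2): min(15, 5) = 5
K (Player 2): min(-4, 19) = -4
I (Player 1): max(5, -4) = 5
F (Player 2): min(18, 5) = 5
Root (Player 1): max(-15, 5) = 5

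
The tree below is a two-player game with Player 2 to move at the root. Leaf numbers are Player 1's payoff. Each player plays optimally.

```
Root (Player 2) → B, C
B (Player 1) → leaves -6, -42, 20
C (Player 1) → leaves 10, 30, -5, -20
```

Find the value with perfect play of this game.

20

B (Player 1): max(-6, -42, 20) = 20
C (Player 1): max(10, 30, -5, -20) = 30
Root (Player 2): min(20, 30) = 20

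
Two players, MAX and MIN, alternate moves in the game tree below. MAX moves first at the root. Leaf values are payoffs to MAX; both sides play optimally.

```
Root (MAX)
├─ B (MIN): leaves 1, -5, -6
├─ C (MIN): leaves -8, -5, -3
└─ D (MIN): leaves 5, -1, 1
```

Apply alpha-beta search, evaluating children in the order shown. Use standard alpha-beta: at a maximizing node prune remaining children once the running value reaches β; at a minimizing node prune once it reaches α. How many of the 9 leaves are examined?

7

B [α=-∞,β=+∞]: v=-6
C [α=-6,β=+∞]: v=-8 after child 1 ≤ α → α-cutoff, skip 2
D [α=-6,β=+∞]: v=-1
Root [α=-∞,β=+∞]: v=-1
Leaves evaluated: 7 of 9.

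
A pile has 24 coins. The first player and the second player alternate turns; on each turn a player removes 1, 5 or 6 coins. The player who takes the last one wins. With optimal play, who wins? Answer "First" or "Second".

Compute winning (W) and losing (L) positions by backward induction:
i:   0  1  2  3  4  5  6  7  8  9 10 11 12 13 14 15 16 17 18 19 20 21 22 23 24
     L  W  L  W  L  W  W  W  W  W  W  L  W  L  W  L  W  W  W  W  W  W  L  W  L
Position 24 is L, so the second player wins.

Second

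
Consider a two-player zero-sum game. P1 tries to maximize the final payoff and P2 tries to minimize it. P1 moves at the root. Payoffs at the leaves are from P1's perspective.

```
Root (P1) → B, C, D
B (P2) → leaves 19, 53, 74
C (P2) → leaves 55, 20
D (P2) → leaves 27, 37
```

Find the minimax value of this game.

B (P2): min(19, 53, 74) = 19
C (P2): min(55, 20) = 20
D (P2): min(27, 37) = 27
Root (P1): max(19, 20, 27) = 27

27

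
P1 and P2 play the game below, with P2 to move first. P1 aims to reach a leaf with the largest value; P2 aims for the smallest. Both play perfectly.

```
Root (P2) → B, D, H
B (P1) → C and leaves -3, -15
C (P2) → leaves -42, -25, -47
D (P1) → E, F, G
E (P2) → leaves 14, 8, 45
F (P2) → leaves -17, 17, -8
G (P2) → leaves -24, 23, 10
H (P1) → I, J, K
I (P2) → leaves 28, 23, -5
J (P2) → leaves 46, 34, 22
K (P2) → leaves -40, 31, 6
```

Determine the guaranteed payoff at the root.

-3

C (P2): min(-42, -25, -47) = -47
B (P1): max(-47, -3, -15) = -3
E (P2): min(14, 8, 45) = 8
F (P2): min(-17, 17, -8) = -17
G (P2): min(-24, 23, 10) = -24
D (P1): max(8, -17, -24) = 8
I (P2): min(28, 23, -5) = -5
J (P2): min(46, 34, 22) = 22
K (P2): min(-40, 31, 6) = -40
H (P1): max(-5, 22, -40) = 22
Root (P2): min(-3, 8, 22) = -3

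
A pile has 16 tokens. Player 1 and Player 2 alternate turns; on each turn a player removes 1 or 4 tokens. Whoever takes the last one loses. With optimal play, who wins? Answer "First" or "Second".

Second

i:   0  1  2  3  4  5  6  7  8  9 10 11 12 13 14 15 16
     W  L  W  L  W  W  L  W  L  W  W  L  W  L  W  W  L
Position 16 is L, so the second player wins.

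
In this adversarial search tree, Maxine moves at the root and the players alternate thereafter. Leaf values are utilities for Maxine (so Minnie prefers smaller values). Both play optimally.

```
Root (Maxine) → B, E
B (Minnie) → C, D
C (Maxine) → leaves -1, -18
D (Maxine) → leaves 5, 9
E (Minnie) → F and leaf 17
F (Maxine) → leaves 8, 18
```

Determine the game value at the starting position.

C (Maxine): max(-1, -18) = -1
D (Maxine): max(5, 9) = 9
B (Minnie): min(-1, 9) = -1
F (Maxine): max(8, 18) = 18
E (Minnie): min(18, 17) = 17
Root (Maxine): max(-1, 17) = 17

17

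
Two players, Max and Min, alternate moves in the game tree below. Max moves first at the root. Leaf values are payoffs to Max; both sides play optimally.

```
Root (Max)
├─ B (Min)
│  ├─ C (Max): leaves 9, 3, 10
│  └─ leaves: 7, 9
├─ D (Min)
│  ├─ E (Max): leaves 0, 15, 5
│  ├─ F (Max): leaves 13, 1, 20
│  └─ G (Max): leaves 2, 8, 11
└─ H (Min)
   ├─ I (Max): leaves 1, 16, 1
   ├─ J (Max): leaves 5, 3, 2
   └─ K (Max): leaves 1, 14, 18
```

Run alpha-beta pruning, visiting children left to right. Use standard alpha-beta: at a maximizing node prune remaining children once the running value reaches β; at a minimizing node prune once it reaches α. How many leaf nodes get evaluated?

C [α=-∞,β=+∞]: v=10
B [α=-∞,β=+∞]: v=7
E [α=7,β=+∞]: v=15
F [α=7,β=15]: v=20
G [α=7,β=15]: v=11
D [α=7,β=+∞]: v=11
I [α=11,β=+∞]: v=16
J [α=11,β=16]: v=5
H [α=11,β=+∞]: v=5 after child 2 ≤ α → α-cutoff, skip 1
Root [α=-∞,β=+∞]: v=11
Leaves evaluated: 20 of 23.

20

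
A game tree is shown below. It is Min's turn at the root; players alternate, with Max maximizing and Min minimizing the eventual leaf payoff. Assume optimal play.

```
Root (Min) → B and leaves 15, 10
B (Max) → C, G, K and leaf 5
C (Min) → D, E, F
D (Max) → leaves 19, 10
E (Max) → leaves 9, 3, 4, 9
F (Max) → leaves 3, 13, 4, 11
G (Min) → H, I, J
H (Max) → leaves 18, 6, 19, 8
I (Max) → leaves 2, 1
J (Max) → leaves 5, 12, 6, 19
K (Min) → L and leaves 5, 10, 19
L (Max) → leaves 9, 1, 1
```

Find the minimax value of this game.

9

D (Max): max(19, 10) = 19
E (Max): max(9, 3, 4, 9) = 9
F (Max): max(3, 13, 4, 11) = 13
C (Min): min(19, 9, 13) = 9
H (Max): max(18, 6, 19, 8) = 19
I (Max): max(2, 1) = 2
J (Max): max(5, 12, 6, 19) = 19
G (Min): min(19, 2, 19) = 2
L (Max): max(9, 1, 1) = 9
K (Min): min(9, 5, 10, 19) = 5
B (Max): max(9, 2, 5, 5) = 9
Root (Min): min(9, 15, 10) = 9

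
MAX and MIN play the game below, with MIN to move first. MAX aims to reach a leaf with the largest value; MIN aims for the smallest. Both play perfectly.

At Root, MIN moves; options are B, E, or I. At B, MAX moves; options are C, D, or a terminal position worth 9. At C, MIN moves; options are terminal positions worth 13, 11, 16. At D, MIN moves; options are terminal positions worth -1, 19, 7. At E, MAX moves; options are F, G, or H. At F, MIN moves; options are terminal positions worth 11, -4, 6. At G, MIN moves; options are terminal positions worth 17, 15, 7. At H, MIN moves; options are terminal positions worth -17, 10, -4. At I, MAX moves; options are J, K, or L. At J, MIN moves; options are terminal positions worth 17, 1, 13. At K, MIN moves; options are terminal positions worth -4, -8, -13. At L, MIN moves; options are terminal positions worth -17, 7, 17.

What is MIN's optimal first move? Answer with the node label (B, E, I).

I

C (MIN): min(13, 11, 16) = 11
D (MIN): min(-1, 19, 7) = -1
B (MAX): max(11, -1, 9) = 11
F (MIN): min(11, -4, 6) = -4
G (MIN): min(17, 15, 7) = 7
H (MIN): min(-17, 10, -4) = -17
E (MAX): max(-4, 7, -17) = 7
J (MIN): min(17, 1, 13) = 1
K (MIN): min(-4, -8, -13) = -13
L (MIN): min(-17, 7, 17) = -17
I (MAX): max(1, -13, -17) = 1
Root (MIN): min(11, 7, 1) = 1
MIN picks the child with the lowest value: I (value 1).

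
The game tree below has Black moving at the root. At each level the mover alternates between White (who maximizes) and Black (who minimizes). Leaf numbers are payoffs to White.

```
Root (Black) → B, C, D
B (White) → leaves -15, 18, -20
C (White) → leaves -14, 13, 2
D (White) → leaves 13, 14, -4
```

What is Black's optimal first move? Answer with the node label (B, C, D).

B (White): max(-15, 18, -20) = 18
C (White): max(-14, 13, 2) = 13
D (White): max(13, 14, -4) = 14
Root (Black): min(18, 13, 14) = 13
Black picks the child with the lowest value: C (value 13).

C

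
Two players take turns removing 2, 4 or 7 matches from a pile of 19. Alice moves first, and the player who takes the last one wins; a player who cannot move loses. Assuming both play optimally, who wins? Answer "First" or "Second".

Positions where the player to move wins (W) vs loses (L):
i:   0  1  2  3  4  5  6  7  8  9 10 11 12 13 14 15 16 17 18 19
     L  L  W  W  W  W  L  W  W  L  W  W  L  W  W  L  W  W  L  W
Position 19 is W, so the first player wins.

First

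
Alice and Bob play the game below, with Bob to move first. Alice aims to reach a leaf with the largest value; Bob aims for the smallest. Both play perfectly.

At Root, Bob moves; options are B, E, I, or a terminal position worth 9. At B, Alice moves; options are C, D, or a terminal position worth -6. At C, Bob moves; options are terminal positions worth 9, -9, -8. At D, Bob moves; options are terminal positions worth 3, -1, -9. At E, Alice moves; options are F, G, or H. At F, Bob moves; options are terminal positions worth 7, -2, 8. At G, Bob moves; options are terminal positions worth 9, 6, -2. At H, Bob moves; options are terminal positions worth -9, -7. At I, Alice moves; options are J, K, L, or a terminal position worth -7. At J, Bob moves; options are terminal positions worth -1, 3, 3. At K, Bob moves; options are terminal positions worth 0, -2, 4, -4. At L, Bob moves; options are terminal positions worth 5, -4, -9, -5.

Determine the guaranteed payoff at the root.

C (Bob): min(9, -9, -8) = -9
D (Bob): min(3, -1, -9) = -9
B (Alice): max(-9, -9, -6) = -6
F (Bob): min(7, -2, 8) = -2
G (Bob): min(9, 6, -2) = -2
H (Bob): min(-9, -7) = -9
E (Alice): max(-2, -2, -9) = -2
J (Bob): min(-1, 3, 3) = -1
K (Bob): min(0, -2, 4, -4) = -4
L (Bob): min(5, -4, -9, -5) = -9
I (Alice): max(-1, -4, -9, -7) = -1
Root (Bob): min(-6, -2, -1, 9) = -6

-6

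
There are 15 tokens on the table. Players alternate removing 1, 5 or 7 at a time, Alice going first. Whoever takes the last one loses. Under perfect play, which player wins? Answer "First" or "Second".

Compute winning (W) and losing (L) positions by backward induction:
i:   0  1  2  3  4  5  6  7  8  9 10 11 12 13 14 15
     W  L  W  L  W  L  W  L  W  L  W  L  W  L  W  L
Position 15 is L, so the second player wins.

Second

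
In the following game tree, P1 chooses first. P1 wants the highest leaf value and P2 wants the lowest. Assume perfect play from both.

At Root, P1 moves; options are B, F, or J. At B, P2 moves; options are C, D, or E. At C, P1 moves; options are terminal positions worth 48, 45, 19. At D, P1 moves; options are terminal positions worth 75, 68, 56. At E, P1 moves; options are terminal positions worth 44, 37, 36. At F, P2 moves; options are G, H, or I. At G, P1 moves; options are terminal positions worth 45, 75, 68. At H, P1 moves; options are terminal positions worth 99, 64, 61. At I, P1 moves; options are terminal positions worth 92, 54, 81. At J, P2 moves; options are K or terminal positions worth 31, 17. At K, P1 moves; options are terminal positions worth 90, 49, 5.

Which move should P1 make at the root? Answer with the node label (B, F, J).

F

C (P1): max(48, 45, 19) = 48
D (P1): max(75, 68, 56) = 75
E (P1): max(44, 37, 36) = 44
B (P2): min(48, 75, 44) = 44
G (P1): max(45, 75, 68) = 75
H (P1): max(99, 64, 61) = 99
I (P1): max(92, 54, 81) = 92
F (P2): min(75, 99, 92) = 75
K (P1): max(90, 49, 5) = 90
J (P2): min(90, 31, 17) = 17
Root (P1): max(44, 75, 17) = 75
P1 picks the child with the highest value: F (value 75).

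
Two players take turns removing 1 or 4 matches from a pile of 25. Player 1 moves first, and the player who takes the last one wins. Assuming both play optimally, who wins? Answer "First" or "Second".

Second

W/L table (W = player to move can force a win):
i:   0  1  2  3  4  5  6  7  8  9 10 11 12 13 14 15 16 17 18 19 20 21 22 23 24 25
     L  W  L  W  W  L  W  L  W  W  L  W  L  W  W  L  W  L  W  W  L  W  L  W  W  L
Position 25 is L, so the second player wins.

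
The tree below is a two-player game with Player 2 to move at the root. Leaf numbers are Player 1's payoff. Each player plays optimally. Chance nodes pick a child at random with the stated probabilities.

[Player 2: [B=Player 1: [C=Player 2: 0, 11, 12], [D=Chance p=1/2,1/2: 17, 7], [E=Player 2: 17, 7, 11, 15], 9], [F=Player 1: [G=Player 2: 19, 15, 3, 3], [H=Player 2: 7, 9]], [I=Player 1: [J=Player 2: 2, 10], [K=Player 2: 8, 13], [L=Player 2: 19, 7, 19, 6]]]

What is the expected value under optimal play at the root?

C (Player 2): min(0, 11, 12) = 0
D (Chance): 1/2·17 + 1/2·7 = 12
E (Player 2): min(17, 7, 11, 15) = 7
B (Player 1): max(0, 12, 7, 9) = 12
G (Player 2): min(19, 15, 3, 3) = 3
H (Player 2): min(7, 9) = 7
F (Player 1): max(3, 7) = 7
J (Player 2): min(2, 10) = 2
K (Player 2): min(8, 13) = 8
L (Player 2): min(19, 7, 19, 6) = 6
I (Player 1): max(2, 8, 6) = 8
Root (Player 2): min(12, 7, 8) = 7

7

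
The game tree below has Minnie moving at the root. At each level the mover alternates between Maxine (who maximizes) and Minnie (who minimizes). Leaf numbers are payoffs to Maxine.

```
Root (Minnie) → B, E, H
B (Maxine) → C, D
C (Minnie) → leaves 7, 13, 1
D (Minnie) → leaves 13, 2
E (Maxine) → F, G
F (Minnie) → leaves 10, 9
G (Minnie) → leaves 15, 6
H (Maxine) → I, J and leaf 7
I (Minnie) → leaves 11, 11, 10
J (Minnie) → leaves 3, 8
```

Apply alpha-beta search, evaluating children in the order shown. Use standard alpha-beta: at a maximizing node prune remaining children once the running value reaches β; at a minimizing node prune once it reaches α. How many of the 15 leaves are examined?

10

C [α=-∞,β=+∞]: v=1
D [α=1,β=+∞]: v=2
B [α=-∞,β=+∞]: v=2
F [α=-∞,β=2]: v=9
E [α=-∞,β=2]: v=9 after child 1 ≥ β → β-cutoff, skip 1
I [α=-∞,β=2]: v=10
H [α=-∞,β=2]: v=10 after child 1 ≥ β → β-cutoff, skip 2
Root [α=-∞,β=+∞]: v=2
Leaves evaluated: 10 of 15.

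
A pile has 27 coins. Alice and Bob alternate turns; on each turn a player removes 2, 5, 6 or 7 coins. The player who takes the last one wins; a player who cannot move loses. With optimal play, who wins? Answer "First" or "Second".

Positions where the player to move wins (W) vs loses (L):
i:   0  1  2  3  4  5  6  7  8  9 10 11 12 13 14 15 16 17 18 19 20 21 22 23 24 25 26 27
     L  L  W  W  L  W  W  W  W  W  W  W  L  L  W  W  L  W  W  W  W  W  W  W  L  L  W  W
Position 27 is W, so the first player wins.

First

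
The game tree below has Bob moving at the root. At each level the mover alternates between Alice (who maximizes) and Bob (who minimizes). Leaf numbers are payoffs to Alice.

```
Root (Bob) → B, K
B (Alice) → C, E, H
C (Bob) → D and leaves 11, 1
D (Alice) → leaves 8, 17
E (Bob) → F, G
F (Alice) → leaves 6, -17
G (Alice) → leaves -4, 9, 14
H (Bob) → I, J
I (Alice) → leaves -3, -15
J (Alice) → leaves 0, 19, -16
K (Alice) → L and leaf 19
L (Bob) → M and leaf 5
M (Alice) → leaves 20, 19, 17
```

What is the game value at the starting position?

D (Alice): max(8, 17) = 17
C (Bob): min(17, 11, 1) = 1
F (Alice): max(6, -17) = 6
G (Alice): max(-4, 9, 14) = 14
E (Bob): min(6, 14) = 6
I (Alice): max(-3, -15) = -3
J (Alice): max(0, 19, -16) = 19
H (Bob): min(-3, 19) = -3
B (Alice): max(1, 6, -3) = 6
M (Alice): max(20, 19, 17) = 20
L (Bob): min(20, 5) = 5
K (Alice): max(5, 19) = 19
Root (Bob): min(6, 19) = 6

6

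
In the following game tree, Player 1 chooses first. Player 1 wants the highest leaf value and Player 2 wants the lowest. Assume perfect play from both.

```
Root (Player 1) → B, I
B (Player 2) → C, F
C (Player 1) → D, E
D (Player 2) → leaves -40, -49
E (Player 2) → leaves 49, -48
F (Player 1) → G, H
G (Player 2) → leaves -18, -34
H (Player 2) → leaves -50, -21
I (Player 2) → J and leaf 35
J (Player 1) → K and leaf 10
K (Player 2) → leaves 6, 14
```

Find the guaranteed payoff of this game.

D (Player 2): min(-40, -49) = -49
E (Player 2): min(49, -48) = -48
C (Player 1): max(-49, -48) = -48
G (Player 2): min(-18, -34) = -34
H (Player 2): min(-50, -21) = -50
F (Player 1): max(-34, -50) = -34
B (Player 2): min(-48, -34) = -48
K (Player 2): min(6, 14) = 6
J (Player 1): max(6, 10) = 10
I (Player 2): min(10, 35) = 10
Root (Player 1): max(-48, 10) = 10

10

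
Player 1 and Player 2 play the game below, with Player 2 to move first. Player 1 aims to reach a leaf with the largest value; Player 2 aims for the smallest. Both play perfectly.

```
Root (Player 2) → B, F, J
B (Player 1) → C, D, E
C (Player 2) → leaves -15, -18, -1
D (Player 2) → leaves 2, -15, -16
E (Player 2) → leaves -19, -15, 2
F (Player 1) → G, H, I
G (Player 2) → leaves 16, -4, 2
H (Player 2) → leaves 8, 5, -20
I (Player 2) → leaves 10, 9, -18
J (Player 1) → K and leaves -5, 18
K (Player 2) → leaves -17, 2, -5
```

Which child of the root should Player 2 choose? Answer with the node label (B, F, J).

B

C (Player 2): min(-15, -18, -1) = -18
D (Player 2): min(2, -15, -16) = -16
E (Player 2): min(-19, -15, 2) = -19
B (Player 1): max(-18, -16, -19) = -16
G (Player 2): min(16, -4, 2) = -4
H (Player 2): min(8, 5, -20) = -20
I (Player 2): min(10, 9, -18) = -18
F (Player 1): max(-4, -20, -18) = -4
K (Player 2): min(-17, 2, -5) = -17
J (Player 1): max(-17, -5, 18) = 18
Root (Player 2): min(-16, -4, 18) = -16
Player 2 picks the child with the lowest value: B (value -16).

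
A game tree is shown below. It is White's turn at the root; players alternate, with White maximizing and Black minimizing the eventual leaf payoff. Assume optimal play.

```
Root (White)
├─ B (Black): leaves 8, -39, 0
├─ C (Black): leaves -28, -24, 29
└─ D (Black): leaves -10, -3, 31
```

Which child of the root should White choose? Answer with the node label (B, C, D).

D

B (Black): min(8, -39, 0) = -39
C (Black): min(-28, -24, 29) = -28
D (Black): min(-10, -3, 31) = -10
Root (White): max(-39, -28, -10) = -10
White picks the child with the highest value: D (value -10).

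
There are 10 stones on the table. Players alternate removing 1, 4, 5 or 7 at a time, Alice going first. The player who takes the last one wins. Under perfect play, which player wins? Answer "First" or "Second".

W/L table (W = player to move can force a win):
i:   0  1  2  3  4  5  6  7  8  9 10
     L  W  L  W  W  W  W  W  L  W  L
Position 10 is L, so the second player wins.

Second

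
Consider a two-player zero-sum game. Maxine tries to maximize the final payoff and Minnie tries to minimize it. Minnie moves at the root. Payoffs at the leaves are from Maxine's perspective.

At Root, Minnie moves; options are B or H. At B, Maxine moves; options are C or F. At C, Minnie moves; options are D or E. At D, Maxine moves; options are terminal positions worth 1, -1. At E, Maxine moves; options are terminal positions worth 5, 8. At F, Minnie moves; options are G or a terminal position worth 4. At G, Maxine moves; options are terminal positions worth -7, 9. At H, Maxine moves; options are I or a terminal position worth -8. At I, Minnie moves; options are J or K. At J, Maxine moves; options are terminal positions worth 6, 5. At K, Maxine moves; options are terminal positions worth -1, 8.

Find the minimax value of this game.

D (Maxine): max(1, -1) = 1
E (Maxine): max(5, 8) = 8
C (Minnie): min(1, 8) = 1
G (Maxine): max(-7, 9) = 9
F (Minnie): min(9, 4) = 4
B (Maxine): max(1, 4) = 4
J (Maxine): max(6, 5) = 6
K (Maxine): max(-1, 8) = 8
I (Minnie): min(6, 8) = 6
H (Maxine): max(6, -8) = 6
Root (Minnie): min(4, 6) = 4

4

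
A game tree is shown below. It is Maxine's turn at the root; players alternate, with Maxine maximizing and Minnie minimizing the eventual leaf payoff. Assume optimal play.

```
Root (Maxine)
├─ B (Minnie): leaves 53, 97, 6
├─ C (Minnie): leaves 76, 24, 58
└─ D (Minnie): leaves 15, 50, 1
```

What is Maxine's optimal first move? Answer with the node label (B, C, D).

B (Minnie): min(53, 97, 6) = 6
C (Minnie): min(76, 24, 58) = 24
D (Minnie): min(15, 50, 1) = 1
Root (Maxine): max(6, 24, 1) = 24
Maxine picks the child with the highest value: C (value 24).

C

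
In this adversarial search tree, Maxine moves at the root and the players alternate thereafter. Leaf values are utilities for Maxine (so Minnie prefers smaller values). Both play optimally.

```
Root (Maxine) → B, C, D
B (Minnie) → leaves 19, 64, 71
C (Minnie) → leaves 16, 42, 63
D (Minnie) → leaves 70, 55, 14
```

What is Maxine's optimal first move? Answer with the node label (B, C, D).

B

B (Minnie): min(19, 64, 71) = 19
C (Minnie): min(16, 42, 63) = 16
D (Minnie): min(70, 55, 14) = 14
Root (Maxine): max(19, 16, 14) = 19
Maxine picks the child with the highest value: B (value 19).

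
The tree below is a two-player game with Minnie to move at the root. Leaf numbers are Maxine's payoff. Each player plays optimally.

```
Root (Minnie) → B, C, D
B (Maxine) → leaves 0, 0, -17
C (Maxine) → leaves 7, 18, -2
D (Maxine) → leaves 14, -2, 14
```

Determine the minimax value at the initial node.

0

B (Maxine): max(0, 0, -17) = 0
C (Maxine): max(7, 18, -2) = 18
D (Maxine): max(14, -2, 14) = 14
Root (Minnie): min(0, 18, 14) = 0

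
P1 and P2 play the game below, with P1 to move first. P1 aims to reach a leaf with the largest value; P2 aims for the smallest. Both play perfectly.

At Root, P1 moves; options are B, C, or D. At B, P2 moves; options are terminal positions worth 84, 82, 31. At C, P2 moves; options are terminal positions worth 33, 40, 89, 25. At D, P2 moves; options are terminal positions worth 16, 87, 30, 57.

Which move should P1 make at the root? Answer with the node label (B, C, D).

B (P2): min(84, 82, 31) = 31
C (P2): min(33, 40, 89, 25) = 25
D (P2): min(16, 87, 30, 57) = 16
Root (P1): max(31, 25, 16) = 31
P1 picks the child with the highest value: B (value 31).

B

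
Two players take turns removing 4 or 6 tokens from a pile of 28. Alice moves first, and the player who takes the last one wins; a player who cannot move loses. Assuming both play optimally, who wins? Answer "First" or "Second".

Mark each pile size as W (mover wins) or L (mover loses):
i:   0  1  2  3  4  5  6  7  8  9 10 11 12 13 14 15 16 17 18 19 20 21 22 23 24 25 26 27 28
     L  L  L  L  W  W  W  W  W  W  L  L  L  L  W  W  W  W  W  W  L  L  L  L  W  W  W  W  W
Position 28 is W, so the first player wins.

First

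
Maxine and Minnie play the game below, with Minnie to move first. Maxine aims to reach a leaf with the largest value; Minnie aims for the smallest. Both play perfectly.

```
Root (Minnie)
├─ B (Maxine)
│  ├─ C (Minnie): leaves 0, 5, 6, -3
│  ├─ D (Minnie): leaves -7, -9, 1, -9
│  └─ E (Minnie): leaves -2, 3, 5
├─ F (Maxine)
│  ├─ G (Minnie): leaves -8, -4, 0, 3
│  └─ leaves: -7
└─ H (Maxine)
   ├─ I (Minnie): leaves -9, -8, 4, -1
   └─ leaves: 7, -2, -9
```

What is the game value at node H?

7

I: min(-9, -8, 4, -1) = -9
H: max(-9, 7, -2, -9) = 7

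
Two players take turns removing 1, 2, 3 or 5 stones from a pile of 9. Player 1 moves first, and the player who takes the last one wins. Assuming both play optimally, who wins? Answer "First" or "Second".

Compute winning (W) and losing (L) positions by backward induction:
i:   0  1  2  3  4  5  6  7  8  9
     L  W  W  W  L  W  W  W  L  W
Position 9 is W, so the first player wins.

First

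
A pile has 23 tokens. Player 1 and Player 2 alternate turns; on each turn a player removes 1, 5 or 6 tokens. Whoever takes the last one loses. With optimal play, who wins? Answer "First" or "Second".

Second

Positions where the player to move wins (W) vs loses (L):
i:   0  1  2  3  4  5  6  7  8  9 10 11 12 13 14 15 16 17 18 19 20 21 22 23
     W  L  W  L  W  L  W  W  W  W  W  W  L  W  L  W  L  W  W  W  W  W  W  L
Position 23 is L, so the second player wins.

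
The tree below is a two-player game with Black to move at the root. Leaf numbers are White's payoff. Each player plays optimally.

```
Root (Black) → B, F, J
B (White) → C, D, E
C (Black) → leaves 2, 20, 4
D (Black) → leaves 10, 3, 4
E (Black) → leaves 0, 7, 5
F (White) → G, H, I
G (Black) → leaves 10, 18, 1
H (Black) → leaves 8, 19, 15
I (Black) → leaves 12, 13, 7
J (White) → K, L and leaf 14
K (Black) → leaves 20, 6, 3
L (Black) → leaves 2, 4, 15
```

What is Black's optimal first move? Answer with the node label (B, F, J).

C (Black): min(2, 20, 4) = 2
D (Black): min(10, 3, 4) = 3
E (Black): min(0, 7, 5) = 0
B (White): max(2, 3, 0) = 3
G (Black): min(10, 18, 1) = 1
H (Black): min(8, 19, 15) = 8
I (Black): min(12, 13, 7) = 7
F (White): max(1, 8, 7) = 8
K (Black): min(20, 6, 3) = 3
L (Black): min(2, 4, 15) = 2
J (White): max(3, 2, 14) = 14
Root (Black): min(3, 8, 14) = 3
Black picks the child with the lowest value: B (value 3).

B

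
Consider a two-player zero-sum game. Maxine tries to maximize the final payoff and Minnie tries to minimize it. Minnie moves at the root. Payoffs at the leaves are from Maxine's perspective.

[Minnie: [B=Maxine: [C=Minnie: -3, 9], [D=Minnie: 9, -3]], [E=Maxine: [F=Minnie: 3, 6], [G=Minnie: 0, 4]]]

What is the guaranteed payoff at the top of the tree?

C (Minnie): min(-3, 9) = -3
D (Minnie): min(9, -3) = -3
B (Maxine): max(-3, -3) = -3
F (Minnie): min(3, 6) = 3
G (Minnie): min(0, 4) = 0
E (Maxine): max(3, 0) = 3
Root (Minnie): min(-3, 3) = -3

-3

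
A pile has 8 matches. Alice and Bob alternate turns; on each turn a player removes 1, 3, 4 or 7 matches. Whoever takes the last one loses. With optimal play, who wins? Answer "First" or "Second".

Compute winning (W) and losing (L) positions by backward induction:
i:   0  1  2  3  4  5  6  7  8
     W  L  W  L  W  W  W  W  W
Position 8 is W, so the first player wins.

First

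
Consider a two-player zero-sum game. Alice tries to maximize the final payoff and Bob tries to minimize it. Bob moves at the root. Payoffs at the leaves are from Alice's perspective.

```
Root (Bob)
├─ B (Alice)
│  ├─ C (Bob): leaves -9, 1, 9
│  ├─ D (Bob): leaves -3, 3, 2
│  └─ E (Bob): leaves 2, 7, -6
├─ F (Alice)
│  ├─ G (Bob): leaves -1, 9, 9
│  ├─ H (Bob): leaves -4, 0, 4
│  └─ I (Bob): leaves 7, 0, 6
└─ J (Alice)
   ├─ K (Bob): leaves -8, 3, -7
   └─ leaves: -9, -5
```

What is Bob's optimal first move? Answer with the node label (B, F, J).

J

C (Bob): min(-9, 1, 9) = -9
D (Bob): min(-3, 3, 2) = -3
E (Bob): min(2, 7, -6) = -6
B (Alice): max(-9, -3, -6) = -3
G (Bob): min(-1, 9, 9) = -1
H (Bob): min(-4, 0, 4) = -4
I (Bob): min(7, 0, 6) = 0
F (Alice): max(-1, -4, 0) = 0
K (Bob): min(-8, 3, -7) = -8
J (Alice): max(-8, -9, -5) = -5
Root (Bob): min(-3, 0, -5) = -5
Bob picks the child with the lowest value: J (value -5).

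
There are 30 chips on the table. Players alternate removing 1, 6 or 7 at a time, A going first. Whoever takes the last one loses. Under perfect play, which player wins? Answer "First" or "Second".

Compute winning (W) and losing (L) positions by backward induction:
i:   0  1  2  3  4  5  6  7  8  9 10 11 12 13 14 15 16 17 18 19 20 21 22 23 24 25 26 27 28 29 30
     W  L  W  L  W  L  W  W  W  W  W  W  W  L  W  L  W  L  W  W  W  W  W  W  W  L  W  L  W  L  W
Position 30 is W, so the first player wins.

First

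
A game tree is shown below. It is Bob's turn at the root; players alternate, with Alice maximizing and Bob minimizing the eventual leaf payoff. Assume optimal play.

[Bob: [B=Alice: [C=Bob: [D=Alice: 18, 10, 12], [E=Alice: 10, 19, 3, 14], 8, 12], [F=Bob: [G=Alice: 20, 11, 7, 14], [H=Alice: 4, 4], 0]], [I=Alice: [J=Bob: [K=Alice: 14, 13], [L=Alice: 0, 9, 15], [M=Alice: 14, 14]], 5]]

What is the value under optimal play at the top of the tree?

D (Alice): max(18, 10, 12) = 18
E (Alice): max(10, 19, 3, 14) = 19
C (Bob): min(18, 19, 8, 12) = 8
G (Alice): max(20, 11, 7, 14) = 20
H (Alice): max(4, 4) = 4
F (Bob): min(20, 4, 0) = 0
B (Alice): max(8, 0) = 8
K (Alice): max(14, 13) = 14
L (Alice): max(0, 9, 15) = 15
M (Alice): max(14, 14) = 14
J (Bob): min(14, 15, 14) = 14
I (Alice): max(14, 5) = 14
Root (Bob): min(8, 14) = 8

8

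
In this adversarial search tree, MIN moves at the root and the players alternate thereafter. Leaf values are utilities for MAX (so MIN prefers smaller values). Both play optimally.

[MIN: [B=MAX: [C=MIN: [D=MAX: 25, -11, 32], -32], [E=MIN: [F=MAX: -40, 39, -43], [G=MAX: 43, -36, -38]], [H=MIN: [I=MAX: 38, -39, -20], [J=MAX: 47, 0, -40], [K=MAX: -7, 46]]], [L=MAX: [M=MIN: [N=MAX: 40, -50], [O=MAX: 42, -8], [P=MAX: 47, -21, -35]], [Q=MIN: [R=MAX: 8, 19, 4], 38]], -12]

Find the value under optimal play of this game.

-12

D (MAX): max(25, -11, 32) = 32
C (MIN): min(32, -32) = -32
F (MAX): max(-40, 39, -43) = 39
G (MAX): max(43, -36, -38) = 43
E (MIN): min(39, 43) = 39
I (MAX): max(38, -39, -20) = 38
J (MAX): max(47, 0, -40) = 47
K (MAX): max(-7, 46) = 46
H (MIN): min(38, 47, 46) = 38
B (MAX): max(-32, 39, 38) = 39
N (MAX): max(40, -50) = 40
O (MAX): max(42, -8) = 42
P (MAX): max(47, -21, -35) = 47
M (MIN): min(40, 42, 47) = 40
R (MAX): max(8, 19, 4) = 19
Q (MIN): min(19, 38) = 19
L (MAX): max(40, 19) = 40
Root (MIN): min(39, 40, -12) = -12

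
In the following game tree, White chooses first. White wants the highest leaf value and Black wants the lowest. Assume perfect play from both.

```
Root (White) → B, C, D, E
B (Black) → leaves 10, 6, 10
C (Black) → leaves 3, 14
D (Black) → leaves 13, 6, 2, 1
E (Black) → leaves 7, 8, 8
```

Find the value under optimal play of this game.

B (Black): min(10, 6, 10) = 6
C (Black): min(3, 14) = 3
D (Black): min(13, 6, 2, 1) = 1
E (Black): min(7, 8, 8) = 7
Root (White): max(6, 3, 1, 7) = 7

7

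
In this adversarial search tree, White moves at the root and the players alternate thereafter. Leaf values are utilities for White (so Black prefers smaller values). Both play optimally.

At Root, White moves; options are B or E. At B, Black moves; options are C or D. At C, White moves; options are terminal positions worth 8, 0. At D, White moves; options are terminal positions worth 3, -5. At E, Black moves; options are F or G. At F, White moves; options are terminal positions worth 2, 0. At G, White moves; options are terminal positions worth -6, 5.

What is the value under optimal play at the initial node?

C (White): max(8, 0) = 8
D (White): max(3, -5) = 3
B (Black): min(8, 3) = 3
F (White): max(2, 0) = 2
G (White): max(-6, 5) = 5
E (Black): min(2, 5) = 2
Root (White): max(3, 2) = 3

3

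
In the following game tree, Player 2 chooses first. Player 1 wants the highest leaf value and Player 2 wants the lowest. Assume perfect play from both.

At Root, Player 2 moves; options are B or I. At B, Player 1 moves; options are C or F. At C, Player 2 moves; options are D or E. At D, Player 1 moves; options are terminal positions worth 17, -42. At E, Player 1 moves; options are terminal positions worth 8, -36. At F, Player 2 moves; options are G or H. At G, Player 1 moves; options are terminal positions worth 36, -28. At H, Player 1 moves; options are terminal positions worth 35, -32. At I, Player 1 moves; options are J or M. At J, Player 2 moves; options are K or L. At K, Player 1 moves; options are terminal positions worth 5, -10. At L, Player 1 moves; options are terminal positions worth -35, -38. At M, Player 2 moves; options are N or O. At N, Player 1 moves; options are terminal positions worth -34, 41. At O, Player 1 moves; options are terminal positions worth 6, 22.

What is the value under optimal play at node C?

8

D: max(17, -42) = 17
E: max(8, -36) = 8
C: min(17, 8) = 8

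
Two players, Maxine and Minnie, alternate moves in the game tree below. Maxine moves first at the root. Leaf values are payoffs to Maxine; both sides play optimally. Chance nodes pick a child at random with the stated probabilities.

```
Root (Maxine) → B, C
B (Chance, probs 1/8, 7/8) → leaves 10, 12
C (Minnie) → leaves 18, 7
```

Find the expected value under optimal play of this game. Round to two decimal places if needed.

B (Chance): 1/8·10 + 7/8·12 = 11.75
C (Minnie): min(18, 7) = 7
Root (Maxine): max(11.75, 7) = 11.75

11.75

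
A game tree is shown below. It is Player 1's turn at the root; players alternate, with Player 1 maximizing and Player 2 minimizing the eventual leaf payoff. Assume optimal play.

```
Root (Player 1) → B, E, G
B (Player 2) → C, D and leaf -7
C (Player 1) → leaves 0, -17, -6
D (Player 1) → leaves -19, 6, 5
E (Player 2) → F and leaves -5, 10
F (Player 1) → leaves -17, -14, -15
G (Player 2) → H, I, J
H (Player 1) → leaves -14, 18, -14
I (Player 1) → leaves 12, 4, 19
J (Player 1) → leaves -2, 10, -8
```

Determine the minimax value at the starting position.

10

C (Player 1): max(0, -17, -6) = 0
D (Player 1): max(-19, 6, 5) = 6
B (Player 2): min(0, 6, -7) = -7
F (Player 1): max(-17, -14, -15) = -14
E (Player 2): min(-14, -5, 10) = -14
H (Player 1): max(-14, 18, -14) = 18
I (Player 1): max(12, 4, 19) = 19
J (Player 1): max(-2, 10, -8) = 10
G (Player 2): min(18, 19, 10) = 10
Root (Player 1): max(-7, -14, 10) = 10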